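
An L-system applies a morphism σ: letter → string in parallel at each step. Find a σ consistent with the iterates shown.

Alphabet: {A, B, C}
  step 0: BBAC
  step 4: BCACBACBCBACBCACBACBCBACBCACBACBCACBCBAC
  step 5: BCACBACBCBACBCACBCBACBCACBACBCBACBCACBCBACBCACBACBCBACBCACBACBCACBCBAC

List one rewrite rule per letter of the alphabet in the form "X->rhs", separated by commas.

  step 4 ⇒ step 5: BCACBACBCBACBCACBACBCBACBCACBACBCACBCBAC ⇒ BC·AC·B·AC·BC·B·AC·BC·AC·BC·B·AC·BC·AC·B·AC·BC·B·AC·BC·AC·BC·B·AC·BC·AC·B·AC·BC·B·AC·BC·AC·B·AC·BC·AC·BC·B·AC
    A ↦ B
    B ↦ BC
    C ↦ AC

A->B, B->BC, C->AC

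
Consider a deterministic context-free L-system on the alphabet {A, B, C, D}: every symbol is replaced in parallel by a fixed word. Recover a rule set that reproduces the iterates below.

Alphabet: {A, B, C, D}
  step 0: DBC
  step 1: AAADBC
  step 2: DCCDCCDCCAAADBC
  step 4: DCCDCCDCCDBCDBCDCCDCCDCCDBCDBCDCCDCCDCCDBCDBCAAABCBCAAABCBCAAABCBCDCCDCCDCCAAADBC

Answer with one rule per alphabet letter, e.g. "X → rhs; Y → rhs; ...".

A->DCC, B->D, C->BC, D->AAA

  step 1 ⇒ step 2: AAADBC ⇒ DCC·DCC·DCC·AAA·D·BC
    A ↦ DCC
    B ↦ D
    C ↦ BC
    D ↦ AAA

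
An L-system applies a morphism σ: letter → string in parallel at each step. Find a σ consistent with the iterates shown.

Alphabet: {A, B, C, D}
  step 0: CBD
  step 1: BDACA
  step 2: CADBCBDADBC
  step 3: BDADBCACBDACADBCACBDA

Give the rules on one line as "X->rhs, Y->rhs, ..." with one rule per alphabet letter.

A->DBC, B->C, C->BDA, D->A

  step 2 ⇒ step 3: CADBCBDADBC ⇒ BDA·DBC·A·C·BDA·C·A·DBC·A·C·BDA
    A ↦ DBC
    B ↦ C
    C ↦ BDA
    D ↦ A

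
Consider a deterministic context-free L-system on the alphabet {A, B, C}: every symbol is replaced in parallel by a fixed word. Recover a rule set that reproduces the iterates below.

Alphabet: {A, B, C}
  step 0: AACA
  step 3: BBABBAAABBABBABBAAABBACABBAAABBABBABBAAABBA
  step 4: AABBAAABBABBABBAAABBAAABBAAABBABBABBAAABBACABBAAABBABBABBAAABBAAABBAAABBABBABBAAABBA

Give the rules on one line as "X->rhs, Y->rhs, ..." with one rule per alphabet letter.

A->BBA, B->A, C->CA

  step 3 ⇒ step 4: BBABBAAABBABBABBAAABBACABBAAABBABBABBAAABBA ⇒ A·A·BBA·A·A·BBA·BBA·BBA·A·A·BBA·A·A·BBA·A·A·BBA·BBA·BBA·A·A·BBA·CA·BBA·A·A·BBA·BBA·BBA·A·A·BBA·A·A·BBA·A·A·BBA·BBA·BBA·A·A·BBA
    A ↦ BBA
    B ↦ A
    C ↦ CA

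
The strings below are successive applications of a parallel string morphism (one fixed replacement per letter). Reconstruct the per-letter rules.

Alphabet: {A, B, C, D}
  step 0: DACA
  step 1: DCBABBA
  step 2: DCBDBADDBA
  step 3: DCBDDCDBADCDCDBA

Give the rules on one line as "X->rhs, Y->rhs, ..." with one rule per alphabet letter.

  step 2 ⇒ step 3: DCBDBADDBA ⇒ DC·B·D·DC·D·BA·DC·DC·D·BA
    A ↦ BA
    B ↦ D
    C ↦ B
    D ↦ DC

A->BA, B->D, C->B, D->DC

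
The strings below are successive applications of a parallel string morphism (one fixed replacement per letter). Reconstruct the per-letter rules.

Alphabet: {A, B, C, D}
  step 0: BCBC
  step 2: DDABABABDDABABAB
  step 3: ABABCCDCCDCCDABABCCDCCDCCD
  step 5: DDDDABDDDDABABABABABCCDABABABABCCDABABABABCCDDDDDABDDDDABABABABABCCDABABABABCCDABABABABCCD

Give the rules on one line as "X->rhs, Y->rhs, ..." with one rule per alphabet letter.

A->C, B->CD, C->DD, D->AB

  step 2 ⇒ step 3: DDABABABDDABABAB ⇒ AB·AB·C·CD·C·CD·C·CD·AB·AB·C·CD·C·CD·C·CD
    A ↦ C
    B ↦ CD
    D ↦ AB
    C ↦ DD  (constrained at step 0)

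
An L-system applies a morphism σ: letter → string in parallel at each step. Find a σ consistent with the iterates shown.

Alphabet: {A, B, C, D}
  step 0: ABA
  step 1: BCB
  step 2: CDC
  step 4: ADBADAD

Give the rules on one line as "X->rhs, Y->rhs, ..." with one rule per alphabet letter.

  step 1 ⇒ step 2: BCB ⇒ C·D·C
    B ↦ C
    C ↦ D
  step 0 ⇒ step 1: ABA ⇒ B·C·B
    A ↦ B
    D ↦ AD  (constrained at step 2)

A->B, B->C, C->D, D->AD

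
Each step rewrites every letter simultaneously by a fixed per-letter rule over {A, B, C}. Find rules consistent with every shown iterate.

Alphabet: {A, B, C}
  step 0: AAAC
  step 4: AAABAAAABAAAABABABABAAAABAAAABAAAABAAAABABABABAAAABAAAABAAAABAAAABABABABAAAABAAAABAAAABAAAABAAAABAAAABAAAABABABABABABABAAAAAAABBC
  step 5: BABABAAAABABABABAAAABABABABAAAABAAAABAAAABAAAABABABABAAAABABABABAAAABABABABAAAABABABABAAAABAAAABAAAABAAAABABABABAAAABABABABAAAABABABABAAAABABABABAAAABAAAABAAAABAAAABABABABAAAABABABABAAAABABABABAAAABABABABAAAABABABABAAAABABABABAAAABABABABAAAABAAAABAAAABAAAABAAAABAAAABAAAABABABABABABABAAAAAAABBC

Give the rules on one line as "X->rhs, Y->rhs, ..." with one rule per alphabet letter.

A->BA, B->AAA, C->BBC

  step 4 ⇒ step 5: AAABAAAABAAAABABABABAAAABAAAABAAAABAAAABABABABAAAABAAAABAAAABAAAABABABABAAAABAAAABAAAABAAAABAAAABAAAABAAAABABABABABABABAAAAAAABBC ⇒ BA·BA·BA·AAA·BA·BA·BA·BA·AAA·BA·BA·BA·BA·AAA·BA·AAA·BA·AAA·BA·AAA·BA·BA·BA·BA·AAA·BA·BA·BA·BA·AAA·BA·BA·BA·BA·AAA·BA·BA·BA·BA·AAA·BA·AAA·BA·AAA·BA·AAA·BA·BA·BA·BA·AAA·BA·BA·BA·BA·AAA·BA·BA·BA·BA·AAA·BA·BA·BA·BA·AAA·BA·AAA·BA·AAA·BA·AAA·BA·BA·BA·BA·AAA·BA·BA·BA·BA·AAA·BA·BA·BA·BA·AAA·BA·BA·BA·BA·AAA·BA·BA·BA·BA·AAA·BA·BA·BA·BA·AAA·BA·BA·BA·BA·AAA·BA·AAA·BA·AAA·BA·AAA·BA·AAA·BA·AAA·BA·AAA·BA·BA·BA·BA·BA·BA·BA·AAA·AAA·BBC
    A ↦ BA
    B ↦ AAA
    C ↦ BBC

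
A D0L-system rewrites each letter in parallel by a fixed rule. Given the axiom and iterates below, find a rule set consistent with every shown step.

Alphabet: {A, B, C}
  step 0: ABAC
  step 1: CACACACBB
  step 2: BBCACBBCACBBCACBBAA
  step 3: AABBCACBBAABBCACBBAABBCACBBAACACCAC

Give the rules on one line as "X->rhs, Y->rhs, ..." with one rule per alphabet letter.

  step 2 ⇒ step 3: BBCACBBCACBBCACBBAA ⇒ A·A·BB·CAC·BB·A·A·BB·CAC·BB·A·A·BB·CAC·BB·A·A·CAC·CAC
    A ↦ CAC
    B ↦ A
    C ↦ BB

A->CAC, B->A, C->BB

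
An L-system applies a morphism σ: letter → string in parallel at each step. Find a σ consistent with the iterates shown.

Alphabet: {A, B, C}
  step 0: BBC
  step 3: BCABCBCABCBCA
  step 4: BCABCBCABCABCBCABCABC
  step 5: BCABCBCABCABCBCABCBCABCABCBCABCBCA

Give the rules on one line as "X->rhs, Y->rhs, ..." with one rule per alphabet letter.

A->BC, B->BC, C->A

  step 4 ⇒ step 5: BCABCBCABCABCBCABCABC ⇒ BC·A·BC·BC·A·BC·A·BC·BC·A·BC·BC·A·BC·A·BC·BC·A·BC·BC·A
    A ↦ BC
    B ↦ BC
    C ↦ A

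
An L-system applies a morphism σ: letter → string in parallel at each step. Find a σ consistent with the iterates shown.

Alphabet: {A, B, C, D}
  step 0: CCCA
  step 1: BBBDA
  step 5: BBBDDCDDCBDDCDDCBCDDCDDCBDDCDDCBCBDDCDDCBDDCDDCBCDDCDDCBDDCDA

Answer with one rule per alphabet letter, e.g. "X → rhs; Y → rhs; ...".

A->DA, B->C, C->B, D->DDC

  step 0 ⇒ step 1: CCCA ⇒ B·B·B·DA
    A ↦ DA
    C ↦ B
    B ↦ C  (constrained at step 1)
    D ↦ DDC  (constrained at step 1)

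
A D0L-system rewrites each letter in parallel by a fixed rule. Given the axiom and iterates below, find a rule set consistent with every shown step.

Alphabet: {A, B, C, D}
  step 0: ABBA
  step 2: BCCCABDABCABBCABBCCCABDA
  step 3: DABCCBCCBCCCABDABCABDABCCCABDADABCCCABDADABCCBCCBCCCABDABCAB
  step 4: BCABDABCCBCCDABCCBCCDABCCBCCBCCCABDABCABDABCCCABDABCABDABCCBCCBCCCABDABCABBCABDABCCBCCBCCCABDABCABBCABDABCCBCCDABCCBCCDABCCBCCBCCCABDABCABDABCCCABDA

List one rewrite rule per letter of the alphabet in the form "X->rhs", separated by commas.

A->CAB, B->DA, C->BCC, D->B

  step 3 ⇒ step 4: DABCCBCCBCCCABDABCABDABCCCABDADABCCCABDADABCCBCCBCCCABDABCAB ⇒ B·CAB·DA·BCC·BCC·DA·BCC·BCC·DA·BCC·BCC·BCC·CAB·DA·B·CAB·DA·BCC·CAB·DA·B·CAB·DA·BCC·BCC·BCC·CAB·DA·B·CAB·B·CAB·DA·BCC·BCC·BCC·CAB·DA·B·CAB·B·CAB·DA·BCC·BCC·DA·BCC·BCC·DA·BCC·BCC·BCC·CAB·DA·B·CAB·DA·BCC·CAB·DA
    A ↦ CAB
    B ↦ DA
    C ↦ BCC
    D ↦ B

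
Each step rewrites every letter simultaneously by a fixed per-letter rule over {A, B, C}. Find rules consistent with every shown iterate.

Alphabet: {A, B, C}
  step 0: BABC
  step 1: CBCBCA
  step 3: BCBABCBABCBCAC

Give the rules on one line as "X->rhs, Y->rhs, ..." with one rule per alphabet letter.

A->BCB, B->C, C->A

  step 0 ⇒ step 1: BABC ⇒ C·BCB·C·A
    A ↦ BCB
    B ↦ C
    C ↦ A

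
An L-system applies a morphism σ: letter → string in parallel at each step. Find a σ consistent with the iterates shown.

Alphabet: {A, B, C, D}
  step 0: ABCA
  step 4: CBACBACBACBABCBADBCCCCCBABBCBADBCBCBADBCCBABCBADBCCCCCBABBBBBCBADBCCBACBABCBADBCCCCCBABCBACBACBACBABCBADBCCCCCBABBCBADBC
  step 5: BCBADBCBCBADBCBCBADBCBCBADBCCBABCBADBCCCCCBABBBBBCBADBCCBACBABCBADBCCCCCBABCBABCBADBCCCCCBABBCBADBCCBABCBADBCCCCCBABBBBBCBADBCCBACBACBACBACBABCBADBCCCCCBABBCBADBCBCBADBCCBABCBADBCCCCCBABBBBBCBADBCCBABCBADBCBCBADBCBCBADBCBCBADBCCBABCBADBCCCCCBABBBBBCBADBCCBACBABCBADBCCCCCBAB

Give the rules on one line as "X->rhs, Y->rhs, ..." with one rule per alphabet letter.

A->DBC, B->CBA, C->B, D->CCC

  step 4 ⇒ step 5: CBACBACBACBABCBADBCCCCCBABBCBADBCBCBADBCCBABCBADBCCCCCBABBBBBCBADBCCBACBABCBADBCCCCCBABCBACBACBACBABCBADBCCCCCBABBCBADBC ⇒ B·CBA·DBC·B·CBA·DBC·B·CBA·DBC·B·CBA·DBC·CBA·B·CBA·DBC·CCC·CBA·B·B·B·B·B·CBA·DBC·CBA·CBA·B·CBA·DBC·CCC·CBA·B·CBA·B·CBA·DBC·CCC·CBA·B·B·CBA·DBC·CBA·B·CBA·DBC·CCC·CBA·B·B·B·B·B·CBA·DBC·CBA·CBA·CBA·CBA·CBA·B·CBA·DBC·CCC·CBA·B·B·CBA·DBC·B·CBA·DBC·CBA·B·CBA·DBC·CCC·CBA·B·B·B·B·B·CBA·DBC·CBA·B·CBA·DBC·B·CBA·DBC·B·CBA·DBC·B·CBA·DBC·CBA·B·CBA·DBC·CCC·CBA·B·B·B·B·B·CBA·DBC·CBA·CBA·B·CBA·DBC·CCC·CBA·B
    A ↦ DBC
    B ↦ CBA
    C ↦ B
    D ↦ CCC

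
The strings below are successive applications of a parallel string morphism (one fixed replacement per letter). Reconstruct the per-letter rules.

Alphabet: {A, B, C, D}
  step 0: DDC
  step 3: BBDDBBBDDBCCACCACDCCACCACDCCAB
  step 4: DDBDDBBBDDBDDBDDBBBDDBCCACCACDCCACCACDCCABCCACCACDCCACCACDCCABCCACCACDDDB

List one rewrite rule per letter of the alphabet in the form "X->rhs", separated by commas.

A->CD, B->DDB, C->CCA, D->B

  step 3 ⇒ step 4: BBDDBBBDDBCCACCACDCCACCACDCCAB ⇒ DDB·DDB·B·B·DDB·DDB·DDB·B·B·DDB·CCA·CCA·CD·CCA·CCA·CD·CCA·B·CCA·CCA·CD·CCA·CCA·CD·CCA·B·CCA·CCA·CD·DDB
    A ↦ CD
    B ↦ DDB
    C ↦ CCA
    D ↦ B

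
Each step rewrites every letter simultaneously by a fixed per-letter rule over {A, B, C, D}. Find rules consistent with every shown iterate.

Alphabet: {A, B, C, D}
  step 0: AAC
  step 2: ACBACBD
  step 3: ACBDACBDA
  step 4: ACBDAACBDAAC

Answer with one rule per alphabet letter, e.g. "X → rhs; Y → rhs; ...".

  step 3 ⇒ step 4: ACBDACBDA ⇒ AC·B·D·A·AC·B·D·A·AC
    A ↦ AC
    B ↦ D
    C ↦ B
    D ↦ A

A->AC, B->D, C->B, D->A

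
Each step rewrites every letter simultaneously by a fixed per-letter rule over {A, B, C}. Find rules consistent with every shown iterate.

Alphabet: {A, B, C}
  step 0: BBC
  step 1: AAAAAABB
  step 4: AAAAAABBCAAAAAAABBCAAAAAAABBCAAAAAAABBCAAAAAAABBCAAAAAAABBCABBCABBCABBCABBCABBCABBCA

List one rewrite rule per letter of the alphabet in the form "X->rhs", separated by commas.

  step 0 ⇒ step 1: BBC ⇒ AAA·AAA·BB
    B ↦ AAA
    C ↦ BB
    A ↦ CA  (constrained at step 1)

A->CA, B->AAA, C->BB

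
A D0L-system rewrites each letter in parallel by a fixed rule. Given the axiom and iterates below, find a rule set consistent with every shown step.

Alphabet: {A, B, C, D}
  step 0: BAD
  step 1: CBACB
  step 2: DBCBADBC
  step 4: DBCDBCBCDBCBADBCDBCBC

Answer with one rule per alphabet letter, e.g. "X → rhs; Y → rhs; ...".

  step 1 ⇒ step 2: CBACB ⇒ DB·C·BA·DB·C
    A ↦ BA
    B ↦ C
    C ↦ DB
  step 0 ⇒ step 1: BAD ⇒ C·BA·CB
    D ↦ CB

A->BA, B->C, C->DB, D->CB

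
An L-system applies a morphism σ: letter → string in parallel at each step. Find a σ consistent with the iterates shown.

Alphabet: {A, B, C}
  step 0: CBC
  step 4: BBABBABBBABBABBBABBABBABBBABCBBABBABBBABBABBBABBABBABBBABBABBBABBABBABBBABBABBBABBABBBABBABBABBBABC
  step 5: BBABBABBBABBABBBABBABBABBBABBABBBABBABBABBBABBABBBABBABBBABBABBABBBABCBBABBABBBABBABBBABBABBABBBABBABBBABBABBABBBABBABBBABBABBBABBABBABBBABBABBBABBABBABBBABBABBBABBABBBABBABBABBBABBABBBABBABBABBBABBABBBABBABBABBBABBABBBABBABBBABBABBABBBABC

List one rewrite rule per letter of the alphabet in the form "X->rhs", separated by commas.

A->B, B->BBA, C->BC

  step 4 ⇒ step 5: BBABBABBBABBABBBABBABBABBBABCBBABBABBBABBABBBABBABBABBBABBABBBABBABBABBBABBABBBABBABBBABBABBABBBABC ⇒ BBA·BBA·B·BBA·BBA·B·BBA·BBA·BBA·B·BBA·BBA·B·BBA·BBA·BBA·B·BBA·BBA·B·BBA·BBA·B·BBA·BBA·BBA·B·BBA·BC·BBA·BBA·B·BBA·BBA·B·BBA·BBA·BBA·B·BBA·BBA·B·BBA·BBA·BBA·B·BBA·BBA·B·BBA·BBA·B·BBA·BBA·BBA·B·BBA·BBA·B·BBA·BBA·BBA·B·BBA·BBA·B·BBA·BBA·B·BBA·BBA·BBA·B·BBA·BBA·B·BBA·BBA·BBA·B·BBA·BBA·B·BBA·BBA·BBA·B·BBA·BBA·B·BBA·BBA·B·BBA·BBA·BBA·B·BBA·BC
    A ↦ B
    B ↦ BBA
    C ↦ BC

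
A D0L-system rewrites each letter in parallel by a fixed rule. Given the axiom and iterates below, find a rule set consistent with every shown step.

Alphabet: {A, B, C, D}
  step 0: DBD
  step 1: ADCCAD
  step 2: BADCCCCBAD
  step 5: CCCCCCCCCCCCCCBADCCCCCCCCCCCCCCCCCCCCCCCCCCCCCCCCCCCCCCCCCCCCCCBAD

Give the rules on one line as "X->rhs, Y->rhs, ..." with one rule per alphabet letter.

A->B, B->CC, C->CC, D->AD

  step 1 ⇒ step 2: ADCCAD ⇒ B·AD·CC·CC·B·AD
    A ↦ B
    C ↦ CC
    D ↦ AD
  step 0 ⇒ step 1: DBD ⇒ AD·CC·AD
    B ↦ CC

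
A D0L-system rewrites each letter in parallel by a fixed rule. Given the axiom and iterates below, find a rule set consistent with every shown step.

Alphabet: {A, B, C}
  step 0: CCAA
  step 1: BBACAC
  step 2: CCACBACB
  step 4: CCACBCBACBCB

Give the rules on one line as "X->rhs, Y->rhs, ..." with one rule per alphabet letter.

  step 1 ⇒ step 2: BBACAC ⇒ C·C·AC·B·AC·B
    A ↦ AC
    B ↦ C
    C ↦ B

A->AC, B->C, C->B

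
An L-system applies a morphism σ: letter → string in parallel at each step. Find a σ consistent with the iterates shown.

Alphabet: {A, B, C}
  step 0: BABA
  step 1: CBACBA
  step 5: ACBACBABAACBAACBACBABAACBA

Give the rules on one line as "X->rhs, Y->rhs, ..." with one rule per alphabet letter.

A->BA, B->C, C->A

  step 0 ⇒ step 1: BABA ⇒ C·BA·C·BA
    A ↦ BA
    B ↦ C
    C ↦ A  (constrained at step 1)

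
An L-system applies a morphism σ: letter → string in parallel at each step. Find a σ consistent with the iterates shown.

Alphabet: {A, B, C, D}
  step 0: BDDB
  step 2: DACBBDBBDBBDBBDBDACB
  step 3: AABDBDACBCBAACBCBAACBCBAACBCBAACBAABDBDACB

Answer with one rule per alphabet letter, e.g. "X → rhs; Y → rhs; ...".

  step 2 ⇒ step 3: DACBBDBBDBBDBBDBDACB ⇒ AA·BDB·DA·CB·CB·AA·CB·CB·AA·CB·CB·AA·CB·CB·AA·CB·AA·BDB·DA·CB
    A ↦ BDB
    B ↦ CB
    C ↦ DA
    D ↦ AA

A->BDB, B->CB, C->DA, D->AA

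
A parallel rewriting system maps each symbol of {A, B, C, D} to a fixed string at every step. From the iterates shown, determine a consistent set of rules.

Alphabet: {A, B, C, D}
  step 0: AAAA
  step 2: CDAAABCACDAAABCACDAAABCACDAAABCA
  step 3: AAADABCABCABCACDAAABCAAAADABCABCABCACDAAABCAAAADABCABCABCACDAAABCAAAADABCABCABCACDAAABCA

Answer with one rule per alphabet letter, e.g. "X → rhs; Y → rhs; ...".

A->BCA, B->CD, C->AAA, D->DA

  step 2 ⇒ step 3: CDAAABCACDAAABCACDAAABCACDAAABCA ⇒ AAA·DA·BCA·BCA·BCA·CD·AAA·BCA·AAA·DA·BCA·BCA·BCA·CD·AAA·BCA·AAA·DA·BCA·BCA·BCA·CD·AAA·BCA·AAA·DA·BCA·BCA·BCA·CD·AAA·BCA
    A ↦ BCA
    B ↦ CD
    C ↦ AAA
    D ↦ DA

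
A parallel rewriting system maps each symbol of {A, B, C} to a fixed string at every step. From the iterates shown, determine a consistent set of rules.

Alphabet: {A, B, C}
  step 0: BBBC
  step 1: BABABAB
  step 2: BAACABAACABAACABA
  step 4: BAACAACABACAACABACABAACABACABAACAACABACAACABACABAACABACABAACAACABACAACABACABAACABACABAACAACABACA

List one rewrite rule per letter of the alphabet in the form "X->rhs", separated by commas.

A->ACA, B->BA, C->B

  step 1 ⇒ step 2: BABABAB ⇒ BA·ACA·BA·ACA·BA·ACA·BA
    A ↦ ACA
    B ↦ BA
  step 0 ⇒ step 1: BBBC ⇒ BA·BA·BA·B
    C ↦ B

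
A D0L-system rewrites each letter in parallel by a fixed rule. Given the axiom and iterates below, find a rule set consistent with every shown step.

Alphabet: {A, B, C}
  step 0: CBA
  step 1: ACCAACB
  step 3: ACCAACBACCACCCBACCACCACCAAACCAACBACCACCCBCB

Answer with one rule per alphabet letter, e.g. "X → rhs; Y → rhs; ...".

  step 0 ⇒ step 1: CBA ⇒ ACC·AA·CB
    A ↦ CB
    B ↦ AA
    C ↦ ACC

A->CB, B->AA, C->ACC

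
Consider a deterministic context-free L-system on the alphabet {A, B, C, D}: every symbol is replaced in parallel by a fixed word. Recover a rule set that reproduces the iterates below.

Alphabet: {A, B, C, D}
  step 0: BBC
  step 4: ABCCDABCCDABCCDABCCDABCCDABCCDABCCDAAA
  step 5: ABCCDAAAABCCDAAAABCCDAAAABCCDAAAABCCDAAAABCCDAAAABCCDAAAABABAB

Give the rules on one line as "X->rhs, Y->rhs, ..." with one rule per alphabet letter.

A->AB, B->CCD, C->A, D->A

  step 4 ⇒ step 5: ABCCDABCCDABCCDABCCDABCCDABCCDABCCDAAA ⇒ AB·CCD·A·A·A·AB·CCD·A·A·A·AB·CCD·A·A·A·AB·CCD·A·A·A·AB·CCD·A·A·A·AB·CCD·A·A·A·AB·CCD·A·A·A·AB·AB·AB
    A ↦ AB
    B ↦ CCD
    C ↦ A
    D ↦ A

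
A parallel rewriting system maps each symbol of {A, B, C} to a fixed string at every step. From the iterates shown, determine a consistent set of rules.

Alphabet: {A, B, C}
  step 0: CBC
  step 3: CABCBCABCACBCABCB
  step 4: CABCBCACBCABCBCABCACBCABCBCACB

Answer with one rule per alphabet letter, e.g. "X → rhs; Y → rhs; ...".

A->B, B->CB, C->CA

  step 3 ⇒ step 4: CABCBCABCACBCABCB ⇒ CA·B·CB·CA·CB·CA·B·CB·CA·B·CA·CB·CA·B·CB·CA·CB
    A ↦ B
    B ↦ CB
    C ↦ CA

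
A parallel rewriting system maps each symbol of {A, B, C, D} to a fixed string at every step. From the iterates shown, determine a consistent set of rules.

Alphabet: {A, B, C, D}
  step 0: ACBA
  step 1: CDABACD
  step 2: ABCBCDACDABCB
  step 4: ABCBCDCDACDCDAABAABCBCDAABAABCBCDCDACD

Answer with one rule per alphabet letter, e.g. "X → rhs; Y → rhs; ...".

A->CD, B->A, C->AB, D->CB

  step 1 ⇒ step 2: CDABACD ⇒ AB·CB·CD·A·CD·AB·CB
    A ↦ CD
    B ↦ A
    C ↦ AB
    D ↦ CB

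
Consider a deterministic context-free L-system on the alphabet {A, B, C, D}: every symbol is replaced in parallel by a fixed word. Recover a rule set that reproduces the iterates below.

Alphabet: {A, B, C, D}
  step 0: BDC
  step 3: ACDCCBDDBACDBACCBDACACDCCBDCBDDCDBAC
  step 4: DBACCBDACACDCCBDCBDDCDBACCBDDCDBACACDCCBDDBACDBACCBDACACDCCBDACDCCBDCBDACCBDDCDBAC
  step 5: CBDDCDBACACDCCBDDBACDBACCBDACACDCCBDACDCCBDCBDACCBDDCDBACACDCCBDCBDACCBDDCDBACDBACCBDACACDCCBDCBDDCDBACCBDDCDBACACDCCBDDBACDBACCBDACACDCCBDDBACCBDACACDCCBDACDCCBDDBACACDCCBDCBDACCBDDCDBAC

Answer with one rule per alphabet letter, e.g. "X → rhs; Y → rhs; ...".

  step 4 ⇒ step 5: DBACCBDACACDCCBDCBDDCDBACCBDDCDBACACDCCBDDBACDBACCBDACACDCCBDACDCCBDCBDACCBDDCDBAC ⇒ CBD·DC·DB·AC·AC·DC·CBD·DB·AC·DB·AC·CBD·AC·AC·DC·CBD·AC·DC·CBD·CBD·AC·CBD·DC·DB·AC·AC·DC·CBD·CBD·AC·CBD·DC·DB·AC·DB·AC·CBD·AC·AC·DC·CBD·CBD·DC·DB·AC·CBD·DC·DB·AC·AC·DC·CBD·DB·AC·DB·AC·CBD·AC·AC·DC·CBD·DB·AC·CBD·AC·AC·DC·CBD·AC·DC·CBD·DB·AC·AC·DC·CBD·CBD·AC·CBD·DC·DB·AC
    A ↦ DB
    B ↦ DC
    C ↦ AC
    D ↦ CBD

A->DB, B->DC, C->AC, D->CBD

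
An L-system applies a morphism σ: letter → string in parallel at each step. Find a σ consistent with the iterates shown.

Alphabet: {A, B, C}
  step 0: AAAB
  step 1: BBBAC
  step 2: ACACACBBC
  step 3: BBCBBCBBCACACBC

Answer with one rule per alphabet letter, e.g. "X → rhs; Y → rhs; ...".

A->B, B->AC, C->BC

  step 2 ⇒ step 3: ACACACBBC ⇒ B·BC·B·BC·B·BC·AC·AC·BC
    A ↦ B
    B ↦ AC
    C ↦ BC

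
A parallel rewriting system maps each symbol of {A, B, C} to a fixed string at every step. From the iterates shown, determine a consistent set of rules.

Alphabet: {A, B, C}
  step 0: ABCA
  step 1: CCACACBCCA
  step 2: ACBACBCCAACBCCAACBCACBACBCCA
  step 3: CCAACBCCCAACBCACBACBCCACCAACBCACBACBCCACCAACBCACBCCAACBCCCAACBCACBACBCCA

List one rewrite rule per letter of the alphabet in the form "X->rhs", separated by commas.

A->CCA, B->C, C->ACB

  step 2 ⇒ step 3: ACBACBCCAACBCCAACBCACBACBCCA ⇒ CCA·ACB·C·CCA·ACB·C·ACB·ACB·CCA·CCA·ACB·C·ACB·ACB·CCA·CCA·ACB·C·ACB·CCA·ACB·C·CCA·ACB·C·ACB·ACB·CCA
    A ↦ CCA
    B ↦ C
    C ↦ ACB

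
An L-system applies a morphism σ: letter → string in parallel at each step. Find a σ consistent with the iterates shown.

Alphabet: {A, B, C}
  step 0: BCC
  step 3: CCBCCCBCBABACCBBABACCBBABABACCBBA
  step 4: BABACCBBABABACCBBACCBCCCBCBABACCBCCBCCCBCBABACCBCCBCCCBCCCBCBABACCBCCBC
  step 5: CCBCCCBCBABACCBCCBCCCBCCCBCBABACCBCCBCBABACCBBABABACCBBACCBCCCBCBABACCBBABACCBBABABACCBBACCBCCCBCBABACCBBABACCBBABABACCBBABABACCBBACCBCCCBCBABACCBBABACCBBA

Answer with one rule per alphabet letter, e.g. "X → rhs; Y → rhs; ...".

  step 4 ⇒ step 5: BABACCBBABABACCBBACCBCCCBCBABACCBCCBCCCBCBABACCBCCBCCCBCCCBCBABACCBCCBC ⇒ CCB·C·CCB·C·BA·BA·CCB·CCB·C·CCB·C·CCB·C·BA·BA·CCB·CCB·C·BA·BA·CCB·BA·BA·BA·CCB·BA·CCB·C·CCB·C·BA·BA·CCB·BA·BA·CCB·BA·BA·BA·CCB·BA·CCB·C·CCB·C·BA·BA·CCB·BA·BA·CCB·BA·BA·BA·CCB·BA·BA·BA·CCB·BA·CCB·C·CCB·C·BA·BA·CCB·BA·BA·CCB·BA
    A ↦ C
    B ↦ CCB
    C ↦ BA

A->C, B->CCB, C->BA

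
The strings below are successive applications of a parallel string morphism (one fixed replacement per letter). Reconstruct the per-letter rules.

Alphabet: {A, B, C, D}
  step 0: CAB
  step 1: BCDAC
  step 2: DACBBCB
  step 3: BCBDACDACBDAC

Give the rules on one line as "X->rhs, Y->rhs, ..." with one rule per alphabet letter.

A->C, B->DAC, C->B, D->B

  step 2 ⇒ step 3: DACBBCB ⇒ B·C·B·DAC·DAC·B·DAC
    A ↦ C
    B ↦ DAC
    C ↦ B
    D ↦ B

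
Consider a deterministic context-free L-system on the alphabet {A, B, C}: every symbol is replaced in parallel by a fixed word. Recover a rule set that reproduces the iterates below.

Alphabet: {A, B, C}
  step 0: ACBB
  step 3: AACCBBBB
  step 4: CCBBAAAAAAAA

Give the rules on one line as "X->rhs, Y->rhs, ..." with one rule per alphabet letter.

  step 3 ⇒ step 4: AACCBBBB ⇒ C·C·B·B·AA·AA·AA·AA
    A ↦ C
    B ↦ AA
    C ↦ B

A->C, B->AA, C->B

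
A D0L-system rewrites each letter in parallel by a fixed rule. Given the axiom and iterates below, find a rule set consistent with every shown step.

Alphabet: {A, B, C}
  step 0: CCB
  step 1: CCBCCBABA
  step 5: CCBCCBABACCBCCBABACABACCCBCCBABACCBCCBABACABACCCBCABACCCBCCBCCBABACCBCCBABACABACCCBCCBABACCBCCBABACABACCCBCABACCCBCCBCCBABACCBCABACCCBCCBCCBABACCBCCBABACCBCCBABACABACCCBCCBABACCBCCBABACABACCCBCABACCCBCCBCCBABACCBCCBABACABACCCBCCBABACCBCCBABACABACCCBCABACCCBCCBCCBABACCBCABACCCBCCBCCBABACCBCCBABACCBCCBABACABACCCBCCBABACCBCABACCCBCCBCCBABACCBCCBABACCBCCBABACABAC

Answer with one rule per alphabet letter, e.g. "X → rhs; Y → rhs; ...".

  step 0 ⇒ step 1: CCB ⇒ CCB·CCB·ABA
    B ↦ ABA
    C ↦ CCB
    A ↦ C  (constrained at step 1)

A->C, B->ABA, C->CCB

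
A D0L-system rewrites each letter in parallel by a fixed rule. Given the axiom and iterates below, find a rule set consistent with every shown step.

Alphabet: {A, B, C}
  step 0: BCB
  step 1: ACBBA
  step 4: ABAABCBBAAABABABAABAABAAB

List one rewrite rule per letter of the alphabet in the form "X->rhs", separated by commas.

A->AB, B->A, C->CBB

  step 0 ⇒ step 1: BCB ⇒ A·CBB·A
    B ↦ A
    C ↦ CBB
    A ↦ AB  (constrained at step 1)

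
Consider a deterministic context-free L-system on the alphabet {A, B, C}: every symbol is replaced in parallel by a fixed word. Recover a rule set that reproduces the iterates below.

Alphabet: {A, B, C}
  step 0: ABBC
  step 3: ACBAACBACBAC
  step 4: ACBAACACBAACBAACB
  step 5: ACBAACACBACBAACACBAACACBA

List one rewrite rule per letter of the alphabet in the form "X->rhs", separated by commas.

  step 4 ⇒ step 5: ACBAACACBAACBAACB ⇒ AC·B·A·AC·AC·B·AC·B·A·AC·AC·B·A·AC·AC·B·A
    A ↦ AC
    B ↦ A
    C ↦ B

A->AC, B->A, C->B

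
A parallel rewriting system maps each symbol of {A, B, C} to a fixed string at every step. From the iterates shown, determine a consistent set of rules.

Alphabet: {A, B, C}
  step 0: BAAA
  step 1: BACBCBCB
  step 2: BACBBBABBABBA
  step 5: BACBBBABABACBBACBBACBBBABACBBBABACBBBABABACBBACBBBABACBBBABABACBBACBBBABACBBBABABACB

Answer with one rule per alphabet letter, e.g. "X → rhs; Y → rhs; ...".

  step 1 ⇒ step 2: BACBCBCB ⇒ BA·CB·B·BA·B·BA·B·BA
    A ↦ CB
    B ↦ BA
    C ↦ B

A->CB, B->BA, C->B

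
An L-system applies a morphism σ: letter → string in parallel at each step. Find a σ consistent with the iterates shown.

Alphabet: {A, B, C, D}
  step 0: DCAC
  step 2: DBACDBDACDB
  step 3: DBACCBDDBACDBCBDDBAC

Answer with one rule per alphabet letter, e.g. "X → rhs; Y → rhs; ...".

A->CB, B->AC, C->D, D->DB

  step 2 ⇒ step 3: DBACDBDACDB ⇒ DB·AC·CB·D·DB·AC·DB·CB·D·DB·AC
    A ↦ CB
    B ↦ AC
    C ↦ D
    D ↦ DB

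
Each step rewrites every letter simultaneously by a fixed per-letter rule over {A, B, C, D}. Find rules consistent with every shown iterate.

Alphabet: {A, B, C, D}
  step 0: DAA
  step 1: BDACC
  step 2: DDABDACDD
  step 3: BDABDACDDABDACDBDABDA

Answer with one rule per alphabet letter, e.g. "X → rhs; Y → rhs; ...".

  step 2 ⇒ step 3: DDABDACDD ⇒ BDA·BDA·C·DDA·BDA·C·D·BDA·BDA
    A ↦ C
    B ↦ DDA
    C ↦ D
    D ↦ BDA

A->C, B->DDA, C->D, D->BDA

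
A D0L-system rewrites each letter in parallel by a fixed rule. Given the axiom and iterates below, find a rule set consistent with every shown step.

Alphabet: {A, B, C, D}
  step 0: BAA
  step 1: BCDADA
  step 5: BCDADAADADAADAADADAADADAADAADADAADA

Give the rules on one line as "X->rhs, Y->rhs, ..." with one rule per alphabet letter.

  step 0 ⇒ step 1: BAA ⇒ BC·DA·DA
    A ↦ DA
    B ↦ BC
    C ↦ D  (constrained at step 1)
    D ↦ A  (constrained at step 1)

A->DA, B->BC, C->D, D->A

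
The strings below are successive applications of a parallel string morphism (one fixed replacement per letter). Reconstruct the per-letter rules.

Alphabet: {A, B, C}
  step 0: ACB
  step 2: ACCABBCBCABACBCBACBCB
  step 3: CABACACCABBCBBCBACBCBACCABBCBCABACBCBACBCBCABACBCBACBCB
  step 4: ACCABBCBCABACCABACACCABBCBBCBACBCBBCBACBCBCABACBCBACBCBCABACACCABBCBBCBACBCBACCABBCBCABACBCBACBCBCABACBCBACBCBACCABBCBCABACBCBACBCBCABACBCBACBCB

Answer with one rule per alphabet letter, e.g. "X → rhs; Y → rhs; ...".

  step 3 ⇒ step 4: CABACACCABBCBBCBACBCBACCABBCBCABACBCBACBCBCABACBCBACBCB ⇒ AC·CAB·BCB·CAB·AC·CAB·AC·AC·CAB·BCB·BCB·AC·BCB·BCB·AC·BCB·CAB·AC·BCB·AC·BCB·CAB·AC·AC·CAB·BCB·BCB·AC·BCB·AC·CAB·BCB·CAB·AC·BCB·AC·BCB·CAB·AC·BCB·AC·BCB·AC·CAB·BCB·CAB·AC·BCB·AC·BCB·CAB·AC·BCB·AC·BCB
    A ↦ CAB
    B ↦ BCB
    C ↦ AC

A->CAB, B->BCB, C->AC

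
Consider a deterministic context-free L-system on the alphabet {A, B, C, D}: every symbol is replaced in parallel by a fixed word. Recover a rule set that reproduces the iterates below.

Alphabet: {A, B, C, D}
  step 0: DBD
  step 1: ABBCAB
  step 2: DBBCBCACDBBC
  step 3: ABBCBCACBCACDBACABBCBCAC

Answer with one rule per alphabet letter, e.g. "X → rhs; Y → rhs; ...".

A->DB, B->BC, C->AC, D->AB

  step 2 ⇒ step 3: DBBCBCACDBBC ⇒ AB·BC·BC·AC·BC·AC·DB·AC·AB·BC·BC·AC
    A ↦ DB
    B ↦ BC
    C ↦ AC
    D ↦ AB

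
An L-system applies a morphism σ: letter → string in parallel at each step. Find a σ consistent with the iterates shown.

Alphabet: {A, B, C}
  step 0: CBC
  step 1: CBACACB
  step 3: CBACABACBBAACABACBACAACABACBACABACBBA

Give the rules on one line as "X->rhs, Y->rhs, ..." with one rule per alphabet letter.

A->BA, B->ACA, C->CB

  step 0 ⇒ step 1: CBC ⇒ CB·ACA·CB
    B ↦ ACA
    C ↦ CB
    A ↦ BA  (constrained at step 1)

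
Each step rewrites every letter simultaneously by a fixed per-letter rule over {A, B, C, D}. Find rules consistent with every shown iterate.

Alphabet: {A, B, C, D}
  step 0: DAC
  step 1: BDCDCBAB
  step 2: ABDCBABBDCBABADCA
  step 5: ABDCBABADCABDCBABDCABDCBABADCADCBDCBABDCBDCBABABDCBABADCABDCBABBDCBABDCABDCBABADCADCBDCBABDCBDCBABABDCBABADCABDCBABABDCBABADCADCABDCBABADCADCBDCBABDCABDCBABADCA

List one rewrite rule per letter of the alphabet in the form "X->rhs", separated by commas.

  step 1 ⇒ step 2: BDCDCBAB ⇒ A·BDC·BAB·BDC·BAB·A·DC·A
    A ↦ DC
    B ↦ A
    C ↦ BAB
    D ↦ BDC

A->DC, B->A, C->BAB, D->BDC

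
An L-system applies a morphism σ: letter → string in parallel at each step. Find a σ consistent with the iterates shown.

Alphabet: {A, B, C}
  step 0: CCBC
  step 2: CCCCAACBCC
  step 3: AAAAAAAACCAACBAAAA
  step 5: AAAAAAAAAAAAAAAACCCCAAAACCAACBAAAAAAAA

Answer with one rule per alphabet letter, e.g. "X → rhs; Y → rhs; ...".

  step 2 ⇒ step 3: CCCCAACBCC ⇒ AA·AA·AA·AA·C·C·AA·CB·AA·AA
    A ↦ C
    B ↦ CB
    C ↦ AA

A->C, B->CB, C->AA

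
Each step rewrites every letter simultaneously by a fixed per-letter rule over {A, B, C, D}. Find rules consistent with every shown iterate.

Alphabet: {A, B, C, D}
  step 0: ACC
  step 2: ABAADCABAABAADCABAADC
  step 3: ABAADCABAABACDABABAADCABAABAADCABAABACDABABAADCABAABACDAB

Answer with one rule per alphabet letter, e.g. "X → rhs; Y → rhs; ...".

A->ABA, B->ADC, C->AB, D->CD

  step 2 ⇒ step 3: ABAADCABAABAADCABAADC ⇒ ABA·ADC·ABA·ABA·CD·AB·ABA·ADC·ABA·ABA·ADC·ABA·ABA·CD·AB·ABA·ADC·ABA·ABA·CD·AB
    A ↦ ABA
    B ↦ ADC
    C ↦ AB
    D ↦ CD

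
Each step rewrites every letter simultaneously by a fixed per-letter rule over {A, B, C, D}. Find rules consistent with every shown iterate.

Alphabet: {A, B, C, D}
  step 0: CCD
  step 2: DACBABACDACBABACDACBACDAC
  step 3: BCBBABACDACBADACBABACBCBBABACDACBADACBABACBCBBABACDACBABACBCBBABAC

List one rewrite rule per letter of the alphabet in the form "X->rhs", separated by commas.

  step 2 ⇒ step 3: DACBABACDACBABACDACBACDAC ⇒ BCB·BA·BAC·DAC·BA·DAC·BA·BAC·BCB·BA·BAC·DAC·BA·DAC·BA·BAC·BCB·BA·BAC·DAC·BA·BAC·BCB·BA·BAC
    A ↦ BA
    B ↦ DAC
    C ↦ BAC
    D ↦ BCB

A->BA, B->DAC, C->BAC, D->BCB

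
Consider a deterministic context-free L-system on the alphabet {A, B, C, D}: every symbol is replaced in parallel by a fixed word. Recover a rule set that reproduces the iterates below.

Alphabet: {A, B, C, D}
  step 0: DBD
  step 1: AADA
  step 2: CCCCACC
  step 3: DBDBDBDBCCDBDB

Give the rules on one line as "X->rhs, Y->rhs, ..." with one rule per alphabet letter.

A->CC, B->AD, C->DB, D->A

  step 2 ⇒ step 3: CCCCACC ⇒ DB·DB·DB·DB·CC·DB·DB
    A ↦ CC
    C ↦ DB
  step 0 ⇒ step 1: DBD ⇒ A·AD·A
    B ↦ AD
  step 0 ⇒ step 1: DBD ⇒ A·AD·A
    D ↦ A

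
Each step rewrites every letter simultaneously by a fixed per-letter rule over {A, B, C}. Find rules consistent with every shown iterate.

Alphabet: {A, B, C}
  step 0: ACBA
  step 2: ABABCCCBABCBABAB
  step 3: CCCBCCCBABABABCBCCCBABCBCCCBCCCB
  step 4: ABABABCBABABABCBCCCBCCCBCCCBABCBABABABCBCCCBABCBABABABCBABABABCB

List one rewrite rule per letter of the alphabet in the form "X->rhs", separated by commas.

A->CC, B->CB, C->AB

  step 3 ⇒ step 4: CCCBCCCBABABABCBCCCBABCBCCCBCCCB ⇒ AB·AB·AB·CB·AB·AB·AB·CB·CC·CB·CC·CB·CC·CB·AB·CB·AB·AB·AB·CB·CC·CB·AB·CB·AB·AB·AB·CB·AB·AB·AB·CB
    A ↦ CC
    B ↦ CB
    C ↦ AB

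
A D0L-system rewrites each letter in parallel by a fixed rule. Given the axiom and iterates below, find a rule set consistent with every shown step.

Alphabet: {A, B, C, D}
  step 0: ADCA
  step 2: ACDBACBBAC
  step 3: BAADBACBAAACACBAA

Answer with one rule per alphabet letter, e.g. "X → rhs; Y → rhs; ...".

  step 2 ⇒ step 3: ACDBACBBAC ⇒ B·AA·DB·AC·B·AA·AC·AC·B·AA
    A ↦ B
    B ↦ AC
    C ↦ AA
    D ↦ DB

A->B, B->AC, C->AA, D->DB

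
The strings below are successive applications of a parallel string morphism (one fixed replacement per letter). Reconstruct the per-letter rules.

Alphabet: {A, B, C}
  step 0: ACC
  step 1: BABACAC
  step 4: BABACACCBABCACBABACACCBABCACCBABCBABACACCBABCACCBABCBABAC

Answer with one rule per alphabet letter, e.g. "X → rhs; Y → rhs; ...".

  step 0 ⇒ step 1: ACC ⇒ BAB·AC·AC
    A ↦ BAB
    C ↦ AC
    B ↦ C  (constrained at step 1)

A->BAB, B->C, C->AC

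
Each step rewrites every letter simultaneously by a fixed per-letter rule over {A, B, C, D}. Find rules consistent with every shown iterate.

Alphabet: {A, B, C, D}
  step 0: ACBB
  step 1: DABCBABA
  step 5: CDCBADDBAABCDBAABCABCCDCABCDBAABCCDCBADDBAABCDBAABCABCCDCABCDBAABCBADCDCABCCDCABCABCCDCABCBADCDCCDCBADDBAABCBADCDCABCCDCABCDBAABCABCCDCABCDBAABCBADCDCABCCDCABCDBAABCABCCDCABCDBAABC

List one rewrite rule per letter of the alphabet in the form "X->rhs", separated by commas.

  step 0 ⇒ step 1: ACBB ⇒ D·ABC·BA·BA
    A ↦ D
    B ↦ BA
    C ↦ ABC
    D ↦ CDC  (constrained at step 1)

A->D, B->BA, C->ABC, D->CDC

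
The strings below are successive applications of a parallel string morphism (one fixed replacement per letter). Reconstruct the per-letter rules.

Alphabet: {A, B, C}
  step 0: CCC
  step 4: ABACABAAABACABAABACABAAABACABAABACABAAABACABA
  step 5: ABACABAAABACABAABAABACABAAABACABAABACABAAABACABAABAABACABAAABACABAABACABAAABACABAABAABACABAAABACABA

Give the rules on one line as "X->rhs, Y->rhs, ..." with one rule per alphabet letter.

  step 4 ⇒ step 5: ABACABAAABACABAABACABAAABACABAABACABAAABACABA ⇒ ABA·C·ABA·A·ABA·C·ABA·ABA·ABA·C·ABA·A·ABA·C·ABA·ABA·C·ABA·A·ABA·C·ABA·ABA·ABA·C·ABA·A·ABA·C·ABA·ABA·C·ABA·A·ABA·C·ABA·ABA·ABA·C·ABA·A·ABA·C·ABA
    A ↦ ABA
    B ↦ C
    C ↦ A

A->ABA, B->C, C->A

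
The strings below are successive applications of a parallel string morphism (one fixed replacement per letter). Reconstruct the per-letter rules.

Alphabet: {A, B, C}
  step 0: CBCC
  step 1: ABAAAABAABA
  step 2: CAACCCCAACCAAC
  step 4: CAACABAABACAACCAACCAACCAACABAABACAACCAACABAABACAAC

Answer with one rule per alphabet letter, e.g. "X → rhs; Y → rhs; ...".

  step 1 ⇒ step 2: ABAAAABAABA ⇒ C·AA·C·C·C·C·AA·C·C·AA·C
    A ↦ C
    B ↦ AA
  step 0 ⇒ step 1: CBCC ⇒ ABA·AA·ABA·ABA
    C ↦ ABA

A->C, B->AA, C->ABA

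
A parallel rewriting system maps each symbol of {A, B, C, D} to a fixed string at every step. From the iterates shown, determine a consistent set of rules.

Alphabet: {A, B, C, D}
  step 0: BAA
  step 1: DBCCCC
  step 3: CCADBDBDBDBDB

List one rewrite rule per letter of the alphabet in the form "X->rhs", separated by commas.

A->CC, B->DB, C->B, D->A

  step 0 ⇒ step 1: BAA ⇒ DB·CC·CC
    A ↦ CC
    B ↦ DB
    C ↦ B  (constrained at step 1)
    D ↦ A  (constrained at step 1)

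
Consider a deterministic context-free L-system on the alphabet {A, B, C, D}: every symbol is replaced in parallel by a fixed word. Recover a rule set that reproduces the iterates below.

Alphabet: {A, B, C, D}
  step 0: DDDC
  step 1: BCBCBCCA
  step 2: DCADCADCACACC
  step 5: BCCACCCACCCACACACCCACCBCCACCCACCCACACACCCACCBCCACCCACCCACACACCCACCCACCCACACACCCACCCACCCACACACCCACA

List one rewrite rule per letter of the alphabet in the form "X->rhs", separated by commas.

A->CC, B->D, C->CA, D->BC

  step 1 ⇒ step 2: BCBCBCCA ⇒ D·CA·D·CA·D·CA·CA·CC
    A ↦ CC
    B ↦ D
    C ↦ CA
  step 0 ⇒ step 1: DDDC ⇒ BC·BC·BC·CA
    D ↦ BC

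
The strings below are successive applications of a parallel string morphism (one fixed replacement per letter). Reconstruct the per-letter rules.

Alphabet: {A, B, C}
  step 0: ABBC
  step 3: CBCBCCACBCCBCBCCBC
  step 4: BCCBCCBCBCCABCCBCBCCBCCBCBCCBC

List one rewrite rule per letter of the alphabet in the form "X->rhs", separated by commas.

  step 3 ⇒ step 4: CBCBCCACBCCBCBCCBC ⇒ BC·C·BC·C·BC·BC·CA·BC·C·BC·BC·C·BC·C·BC·BC·C·BC
    A ↦ CA
    B ↦ C
    C ↦ BC

A->CA, B->C, C->BC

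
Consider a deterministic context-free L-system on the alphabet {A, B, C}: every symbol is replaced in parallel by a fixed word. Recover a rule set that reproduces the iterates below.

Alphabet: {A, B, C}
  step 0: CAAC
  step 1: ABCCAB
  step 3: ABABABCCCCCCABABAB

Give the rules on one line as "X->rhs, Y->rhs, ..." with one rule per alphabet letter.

  step 0 ⇒ step 1: CAAC ⇒ AB·C·C·AB
    A ↦ C
    C ↦ AB
    B ↦ CC  (constrained at step 1)

A->C, B->CC, C->AB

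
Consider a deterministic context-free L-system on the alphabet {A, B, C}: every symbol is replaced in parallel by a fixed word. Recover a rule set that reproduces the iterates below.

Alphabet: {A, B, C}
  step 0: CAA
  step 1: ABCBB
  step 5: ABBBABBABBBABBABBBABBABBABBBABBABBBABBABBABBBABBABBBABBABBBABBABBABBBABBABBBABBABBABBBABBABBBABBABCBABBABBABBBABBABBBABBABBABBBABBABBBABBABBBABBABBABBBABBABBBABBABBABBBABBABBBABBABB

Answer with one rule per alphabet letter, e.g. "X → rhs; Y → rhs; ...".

A->B, B->ABB, C->ABC

  step 0 ⇒ step 1: CAA ⇒ ABC·B·B
    A ↦ B
    C ↦ ABC
    B ↦ ABB  (constrained at step 1)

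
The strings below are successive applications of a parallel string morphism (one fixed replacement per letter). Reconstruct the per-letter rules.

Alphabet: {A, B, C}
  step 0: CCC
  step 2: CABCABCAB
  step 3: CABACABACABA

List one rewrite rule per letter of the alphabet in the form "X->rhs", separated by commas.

A->B, B->A, C->CA

  step 2 ⇒ step 3: CABCABCAB ⇒ CA·B·A·CA·B·A·CA·B·A
    A ↦ B
    B ↦ A
    C ↦ CA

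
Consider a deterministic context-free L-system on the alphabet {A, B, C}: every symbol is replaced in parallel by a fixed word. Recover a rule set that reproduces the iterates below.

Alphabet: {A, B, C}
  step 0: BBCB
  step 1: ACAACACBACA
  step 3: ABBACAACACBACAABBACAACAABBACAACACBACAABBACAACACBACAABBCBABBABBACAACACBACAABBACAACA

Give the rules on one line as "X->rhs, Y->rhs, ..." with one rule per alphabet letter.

A->ABB, B->ACA, C->CB

  step 0 ⇒ step 1: BBCB ⇒ ACA·ACA·CB·ACA
    B ↦ ACA
    C ↦ CB
    A ↦ ABB  (constrained at step 1)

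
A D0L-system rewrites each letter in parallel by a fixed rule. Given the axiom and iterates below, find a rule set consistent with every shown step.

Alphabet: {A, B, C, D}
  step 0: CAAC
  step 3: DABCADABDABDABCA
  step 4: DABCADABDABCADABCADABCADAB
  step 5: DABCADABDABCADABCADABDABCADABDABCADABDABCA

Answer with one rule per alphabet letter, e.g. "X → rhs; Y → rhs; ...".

A->B, B->CA, C->DA, D->DA

  step 4 ⇒ step 5: DABCADABDABCADABCADABCADAB ⇒ DA·B·CA·DA·B·DA·B·CA·DA·B·CA·DA·B·DA·B·CA·DA·B·DA·B·CA·DA·B·DA·B·CA
    A ↦ B
    B ↦ CA
    C ↦ DA
    D ↦ DA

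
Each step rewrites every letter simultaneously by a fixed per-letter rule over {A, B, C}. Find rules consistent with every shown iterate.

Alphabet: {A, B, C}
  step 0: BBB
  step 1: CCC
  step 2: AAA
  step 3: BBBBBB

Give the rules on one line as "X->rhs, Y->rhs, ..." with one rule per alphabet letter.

A->BB, B->C, C->A

  step 2 ⇒ step 3: AAA ⇒ BB·BB·BB
    A ↦ BB
  step 0 ⇒ step 1: BBB ⇒ C·C·C
    B ↦ C
  step 1 ⇒ step 2: CCC ⇒ A·A·A
    C ↦ A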